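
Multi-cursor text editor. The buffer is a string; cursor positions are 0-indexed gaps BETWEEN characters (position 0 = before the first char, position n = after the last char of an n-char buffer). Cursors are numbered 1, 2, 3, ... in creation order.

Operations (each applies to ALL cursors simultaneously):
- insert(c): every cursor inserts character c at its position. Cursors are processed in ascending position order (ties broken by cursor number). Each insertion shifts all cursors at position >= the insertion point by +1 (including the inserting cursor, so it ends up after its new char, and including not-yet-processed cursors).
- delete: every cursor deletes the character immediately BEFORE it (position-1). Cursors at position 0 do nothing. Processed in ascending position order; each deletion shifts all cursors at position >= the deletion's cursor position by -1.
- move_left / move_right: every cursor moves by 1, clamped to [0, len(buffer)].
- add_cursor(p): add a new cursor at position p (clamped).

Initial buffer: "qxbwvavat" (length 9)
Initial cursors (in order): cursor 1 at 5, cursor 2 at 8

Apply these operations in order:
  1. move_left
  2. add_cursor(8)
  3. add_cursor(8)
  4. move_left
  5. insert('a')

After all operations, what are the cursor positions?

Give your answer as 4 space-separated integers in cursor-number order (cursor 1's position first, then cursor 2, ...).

Answer: 4 8 11 11

Derivation:
After op 1 (move_left): buffer="qxbwvavat" (len 9), cursors c1@4 c2@7, authorship .........
After op 2 (add_cursor(8)): buffer="qxbwvavat" (len 9), cursors c1@4 c2@7 c3@8, authorship .........
After op 3 (add_cursor(8)): buffer="qxbwvavat" (len 9), cursors c1@4 c2@7 c3@8 c4@8, authorship .........
After op 4 (move_left): buffer="qxbwvavat" (len 9), cursors c1@3 c2@6 c3@7 c4@7, authorship .........
After op 5 (insert('a')): buffer="qxbawvaavaaat" (len 13), cursors c1@4 c2@8 c3@11 c4@11, authorship ...1...2.34..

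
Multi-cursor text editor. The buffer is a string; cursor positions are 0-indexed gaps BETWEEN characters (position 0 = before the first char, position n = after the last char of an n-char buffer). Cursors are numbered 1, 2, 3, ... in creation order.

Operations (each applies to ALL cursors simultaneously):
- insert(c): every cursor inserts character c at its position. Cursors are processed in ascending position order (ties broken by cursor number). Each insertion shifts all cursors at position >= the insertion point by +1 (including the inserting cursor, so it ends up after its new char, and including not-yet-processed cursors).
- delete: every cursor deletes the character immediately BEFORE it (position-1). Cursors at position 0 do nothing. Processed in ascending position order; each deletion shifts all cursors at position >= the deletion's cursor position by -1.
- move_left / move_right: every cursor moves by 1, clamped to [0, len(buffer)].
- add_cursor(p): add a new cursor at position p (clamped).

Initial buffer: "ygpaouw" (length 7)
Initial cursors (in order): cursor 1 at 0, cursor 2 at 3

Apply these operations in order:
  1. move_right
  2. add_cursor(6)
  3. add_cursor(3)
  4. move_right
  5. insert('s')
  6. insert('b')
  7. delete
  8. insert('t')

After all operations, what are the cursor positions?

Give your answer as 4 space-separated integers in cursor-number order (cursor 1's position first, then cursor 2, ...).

After op 1 (move_right): buffer="ygpaouw" (len 7), cursors c1@1 c2@4, authorship .......
After op 2 (add_cursor(6)): buffer="ygpaouw" (len 7), cursors c1@1 c2@4 c3@6, authorship .......
After op 3 (add_cursor(3)): buffer="ygpaouw" (len 7), cursors c1@1 c4@3 c2@4 c3@6, authorship .......
After op 4 (move_right): buffer="ygpaouw" (len 7), cursors c1@2 c4@4 c2@5 c3@7, authorship .......
After op 5 (insert('s')): buffer="ygspasosuws" (len 11), cursors c1@3 c4@6 c2@8 c3@11, authorship ..1..4.2..3
After op 6 (insert('b')): buffer="ygsbpasbosbuwsb" (len 15), cursors c1@4 c4@8 c2@11 c3@15, authorship ..11..44.22..33
After op 7 (delete): buffer="ygspasosuws" (len 11), cursors c1@3 c4@6 c2@8 c3@11, authorship ..1..4.2..3
After op 8 (insert('t')): buffer="ygstpastostuwst" (len 15), cursors c1@4 c4@8 c2@11 c3@15, authorship ..11..44.22..33

Answer: 4 11 15 8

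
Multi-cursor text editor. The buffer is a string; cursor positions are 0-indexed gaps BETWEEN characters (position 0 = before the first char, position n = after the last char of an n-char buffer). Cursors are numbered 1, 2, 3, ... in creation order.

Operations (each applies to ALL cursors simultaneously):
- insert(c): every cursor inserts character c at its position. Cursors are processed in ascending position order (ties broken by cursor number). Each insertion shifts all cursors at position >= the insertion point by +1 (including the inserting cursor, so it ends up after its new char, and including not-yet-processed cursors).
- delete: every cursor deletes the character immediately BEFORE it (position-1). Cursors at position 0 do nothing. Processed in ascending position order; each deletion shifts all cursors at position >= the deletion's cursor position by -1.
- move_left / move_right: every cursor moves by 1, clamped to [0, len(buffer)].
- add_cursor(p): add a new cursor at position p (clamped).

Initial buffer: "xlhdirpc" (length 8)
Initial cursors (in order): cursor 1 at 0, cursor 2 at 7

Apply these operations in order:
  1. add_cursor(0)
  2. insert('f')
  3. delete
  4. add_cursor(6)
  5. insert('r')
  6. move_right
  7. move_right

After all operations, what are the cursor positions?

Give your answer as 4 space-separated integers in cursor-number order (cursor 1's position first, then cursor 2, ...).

Answer: 4 12 4 11

Derivation:
After op 1 (add_cursor(0)): buffer="xlhdirpc" (len 8), cursors c1@0 c3@0 c2@7, authorship ........
After op 2 (insert('f')): buffer="ffxlhdirpfc" (len 11), cursors c1@2 c3@2 c2@10, authorship 13.......2.
After op 3 (delete): buffer="xlhdirpc" (len 8), cursors c1@0 c3@0 c2@7, authorship ........
After op 4 (add_cursor(6)): buffer="xlhdirpc" (len 8), cursors c1@0 c3@0 c4@6 c2@7, authorship ........
After op 5 (insert('r')): buffer="rrxlhdirrprc" (len 12), cursors c1@2 c3@2 c4@9 c2@11, authorship 13......4.2.
After op 6 (move_right): buffer="rrxlhdirrprc" (len 12), cursors c1@3 c3@3 c4@10 c2@12, authorship 13......4.2.
After op 7 (move_right): buffer="rrxlhdirrprc" (len 12), cursors c1@4 c3@4 c4@11 c2@12, authorship 13......4.2.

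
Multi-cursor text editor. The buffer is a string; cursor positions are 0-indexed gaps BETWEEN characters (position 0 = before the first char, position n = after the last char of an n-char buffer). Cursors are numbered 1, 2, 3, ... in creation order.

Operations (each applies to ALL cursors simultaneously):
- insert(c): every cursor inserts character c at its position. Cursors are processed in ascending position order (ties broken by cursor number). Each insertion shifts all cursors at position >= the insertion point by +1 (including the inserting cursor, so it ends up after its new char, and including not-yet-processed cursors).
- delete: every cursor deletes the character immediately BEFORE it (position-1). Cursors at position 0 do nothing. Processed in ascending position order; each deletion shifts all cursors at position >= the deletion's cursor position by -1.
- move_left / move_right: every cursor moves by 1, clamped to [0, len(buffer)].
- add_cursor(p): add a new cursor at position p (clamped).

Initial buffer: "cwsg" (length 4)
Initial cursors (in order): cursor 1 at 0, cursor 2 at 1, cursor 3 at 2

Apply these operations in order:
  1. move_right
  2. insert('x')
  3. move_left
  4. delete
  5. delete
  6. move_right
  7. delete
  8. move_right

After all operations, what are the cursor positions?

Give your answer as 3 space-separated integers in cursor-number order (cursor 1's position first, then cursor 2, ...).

Answer: 1 1 1

Derivation:
After op 1 (move_right): buffer="cwsg" (len 4), cursors c1@1 c2@2 c3@3, authorship ....
After op 2 (insert('x')): buffer="cxwxsxg" (len 7), cursors c1@2 c2@4 c3@6, authorship .1.2.3.
After op 3 (move_left): buffer="cxwxsxg" (len 7), cursors c1@1 c2@3 c3@5, authorship .1.2.3.
After op 4 (delete): buffer="xxxg" (len 4), cursors c1@0 c2@1 c3@2, authorship 123.
After op 5 (delete): buffer="xg" (len 2), cursors c1@0 c2@0 c3@0, authorship 3.
After op 6 (move_right): buffer="xg" (len 2), cursors c1@1 c2@1 c3@1, authorship 3.
After op 7 (delete): buffer="g" (len 1), cursors c1@0 c2@0 c3@0, authorship .
After op 8 (move_right): buffer="g" (len 1), cursors c1@1 c2@1 c3@1, authorship .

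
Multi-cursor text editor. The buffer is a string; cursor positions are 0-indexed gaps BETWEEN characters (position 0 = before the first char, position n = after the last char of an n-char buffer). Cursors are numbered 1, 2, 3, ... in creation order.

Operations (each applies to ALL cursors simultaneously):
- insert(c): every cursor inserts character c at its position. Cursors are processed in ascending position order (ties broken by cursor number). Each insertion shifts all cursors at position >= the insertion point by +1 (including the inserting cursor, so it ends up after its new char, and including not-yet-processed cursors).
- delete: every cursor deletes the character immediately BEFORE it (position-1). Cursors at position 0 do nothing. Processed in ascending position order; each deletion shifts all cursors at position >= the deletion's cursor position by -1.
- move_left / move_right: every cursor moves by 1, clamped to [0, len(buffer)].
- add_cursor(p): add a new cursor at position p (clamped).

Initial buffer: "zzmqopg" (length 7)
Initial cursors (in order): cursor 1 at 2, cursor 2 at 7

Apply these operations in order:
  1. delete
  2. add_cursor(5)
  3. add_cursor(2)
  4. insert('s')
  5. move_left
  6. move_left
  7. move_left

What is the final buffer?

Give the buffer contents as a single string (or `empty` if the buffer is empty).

Answer: zsmsqopss

Derivation:
After op 1 (delete): buffer="zmqop" (len 5), cursors c1@1 c2@5, authorship .....
After op 2 (add_cursor(5)): buffer="zmqop" (len 5), cursors c1@1 c2@5 c3@5, authorship .....
After op 3 (add_cursor(2)): buffer="zmqop" (len 5), cursors c1@1 c4@2 c2@5 c3@5, authorship .....
After op 4 (insert('s')): buffer="zsmsqopss" (len 9), cursors c1@2 c4@4 c2@9 c3@9, authorship .1.4...23
After op 5 (move_left): buffer="zsmsqopss" (len 9), cursors c1@1 c4@3 c2@8 c3@8, authorship .1.4...23
After op 6 (move_left): buffer="zsmsqopss" (len 9), cursors c1@0 c4@2 c2@7 c3@7, authorship .1.4...23
After op 7 (move_left): buffer="zsmsqopss" (len 9), cursors c1@0 c4@1 c2@6 c3@6, authorship .1.4...23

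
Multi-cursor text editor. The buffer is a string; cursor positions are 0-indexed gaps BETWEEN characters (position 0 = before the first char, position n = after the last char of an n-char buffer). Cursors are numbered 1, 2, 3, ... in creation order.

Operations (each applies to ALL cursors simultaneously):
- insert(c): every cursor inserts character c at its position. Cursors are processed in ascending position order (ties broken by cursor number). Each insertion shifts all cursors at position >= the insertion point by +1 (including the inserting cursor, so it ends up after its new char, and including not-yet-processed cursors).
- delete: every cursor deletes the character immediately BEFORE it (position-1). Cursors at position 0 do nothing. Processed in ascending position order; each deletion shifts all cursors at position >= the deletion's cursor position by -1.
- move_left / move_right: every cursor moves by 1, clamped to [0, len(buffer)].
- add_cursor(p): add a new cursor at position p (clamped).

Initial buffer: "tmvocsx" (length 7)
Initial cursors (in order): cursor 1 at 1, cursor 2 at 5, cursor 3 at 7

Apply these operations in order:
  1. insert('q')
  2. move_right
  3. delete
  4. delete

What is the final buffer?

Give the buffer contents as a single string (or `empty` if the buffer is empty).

Answer: tvoc

Derivation:
After op 1 (insert('q')): buffer="tqmvocqsxq" (len 10), cursors c1@2 c2@7 c3@10, authorship .1....2..3
After op 2 (move_right): buffer="tqmvocqsxq" (len 10), cursors c1@3 c2@8 c3@10, authorship .1....2..3
After op 3 (delete): buffer="tqvocqx" (len 7), cursors c1@2 c2@6 c3@7, authorship .1...2.
After op 4 (delete): buffer="tvoc" (len 4), cursors c1@1 c2@4 c3@4, authorship ....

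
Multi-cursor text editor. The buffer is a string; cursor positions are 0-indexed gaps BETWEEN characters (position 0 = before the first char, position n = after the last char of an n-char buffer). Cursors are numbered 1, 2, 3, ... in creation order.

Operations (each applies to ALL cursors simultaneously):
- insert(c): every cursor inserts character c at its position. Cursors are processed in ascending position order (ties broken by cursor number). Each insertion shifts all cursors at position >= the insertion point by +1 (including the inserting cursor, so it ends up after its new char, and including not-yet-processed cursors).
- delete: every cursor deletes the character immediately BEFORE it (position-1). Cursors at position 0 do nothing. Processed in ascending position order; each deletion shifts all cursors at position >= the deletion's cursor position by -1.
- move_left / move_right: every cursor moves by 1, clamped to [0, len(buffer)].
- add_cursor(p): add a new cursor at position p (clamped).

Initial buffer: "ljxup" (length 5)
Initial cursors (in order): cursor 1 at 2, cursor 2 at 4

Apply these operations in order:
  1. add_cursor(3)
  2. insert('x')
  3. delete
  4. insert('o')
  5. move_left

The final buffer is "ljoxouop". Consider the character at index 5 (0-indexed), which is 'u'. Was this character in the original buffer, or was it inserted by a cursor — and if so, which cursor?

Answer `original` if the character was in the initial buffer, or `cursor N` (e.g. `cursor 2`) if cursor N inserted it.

Answer: original

Derivation:
After op 1 (add_cursor(3)): buffer="ljxup" (len 5), cursors c1@2 c3@3 c2@4, authorship .....
After op 2 (insert('x')): buffer="ljxxxuxp" (len 8), cursors c1@3 c3@5 c2@7, authorship ..1.3.2.
After op 3 (delete): buffer="ljxup" (len 5), cursors c1@2 c3@3 c2@4, authorship .....
After op 4 (insert('o')): buffer="ljoxouop" (len 8), cursors c1@3 c3@5 c2@7, authorship ..1.3.2.
After op 5 (move_left): buffer="ljoxouop" (len 8), cursors c1@2 c3@4 c2@6, authorship ..1.3.2.
Authorship (.=original, N=cursor N): . . 1 . 3 . 2 .
Index 5: author = original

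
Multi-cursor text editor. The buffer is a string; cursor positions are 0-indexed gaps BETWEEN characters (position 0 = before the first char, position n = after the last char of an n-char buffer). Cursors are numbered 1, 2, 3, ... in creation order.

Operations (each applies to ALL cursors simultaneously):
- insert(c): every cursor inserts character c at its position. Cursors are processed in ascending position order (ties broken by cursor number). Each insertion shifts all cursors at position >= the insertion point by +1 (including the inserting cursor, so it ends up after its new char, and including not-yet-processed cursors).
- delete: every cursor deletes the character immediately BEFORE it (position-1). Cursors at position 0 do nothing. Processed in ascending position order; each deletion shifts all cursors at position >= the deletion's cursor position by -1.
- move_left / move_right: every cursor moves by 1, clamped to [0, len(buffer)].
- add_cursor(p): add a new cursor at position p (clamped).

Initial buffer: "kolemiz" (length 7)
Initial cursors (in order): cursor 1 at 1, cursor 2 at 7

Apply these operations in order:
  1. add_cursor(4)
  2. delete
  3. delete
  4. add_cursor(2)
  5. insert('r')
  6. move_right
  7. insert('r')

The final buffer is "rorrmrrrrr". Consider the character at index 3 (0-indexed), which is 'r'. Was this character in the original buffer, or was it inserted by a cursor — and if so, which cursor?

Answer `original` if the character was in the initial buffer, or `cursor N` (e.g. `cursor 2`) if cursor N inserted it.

Answer: cursor 3

Derivation:
After op 1 (add_cursor(4)): buffer="kolemiz" (len 7), cursors c1@1 c3@4 c2@7, authorship .......
After op 2 (delete): buffer="olmi" (len 4), cursors c1@0 c3@2 c2@4, authorship ....
After op 3 (delete): buffer="om" (len 2), cursors c1@0 c3@1 c2@2, authorship ..
After op 4 (add_cursor(2)): buffer="om" (len 2), cursors c1@0 c3@1 c2@2 c4@2, authorship ..
After op 5 (insert('r')): buffer="rormrr" (len 6), cursors c1@1 c3@3 c2@6 c4@6, authorship 1.3.24
After op 6 (move_right): buffer="rormrr" (len 6), cursors c1@2 c3@4 c2@6 c4@6, authorship 1.3.24
After op 7 (insert('r')): buffer="rorrmrrrrr" (len 10), cursors c1@3 c3@6 c2@10 c4@10, authorship 1.13.32424
Authorship (.=original, N=cursor N): 1 . 1 3 . 3 2 4 2 4
Index 3: author = 3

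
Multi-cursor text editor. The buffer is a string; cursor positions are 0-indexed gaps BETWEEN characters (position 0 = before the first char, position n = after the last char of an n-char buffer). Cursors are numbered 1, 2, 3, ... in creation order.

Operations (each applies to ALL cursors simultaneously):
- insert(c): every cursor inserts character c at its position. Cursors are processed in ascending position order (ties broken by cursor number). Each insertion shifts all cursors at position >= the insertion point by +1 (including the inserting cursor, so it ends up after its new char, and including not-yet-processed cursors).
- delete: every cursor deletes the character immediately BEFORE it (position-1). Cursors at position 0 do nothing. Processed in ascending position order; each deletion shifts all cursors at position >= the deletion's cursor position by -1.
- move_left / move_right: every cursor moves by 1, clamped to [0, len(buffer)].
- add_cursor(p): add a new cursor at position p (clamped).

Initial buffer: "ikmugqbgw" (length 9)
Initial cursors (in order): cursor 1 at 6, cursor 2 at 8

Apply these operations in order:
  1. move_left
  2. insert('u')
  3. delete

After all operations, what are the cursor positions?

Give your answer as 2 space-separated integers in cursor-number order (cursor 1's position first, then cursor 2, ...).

After op 1 (move_left): buffer="ikmugqbgw" (len 9), cursors c1@5 c2@7, authorship .........
After op 2 (insert('u')): buffer="ikmuguqbugw" (len 11), cursors c1@6 c2@9, authorship .....1..2..
After op 3 (delete): buffer="ikmugqbgw" (len 9), cursors c1@5 c2@7, authorship .........

Answer: 5 7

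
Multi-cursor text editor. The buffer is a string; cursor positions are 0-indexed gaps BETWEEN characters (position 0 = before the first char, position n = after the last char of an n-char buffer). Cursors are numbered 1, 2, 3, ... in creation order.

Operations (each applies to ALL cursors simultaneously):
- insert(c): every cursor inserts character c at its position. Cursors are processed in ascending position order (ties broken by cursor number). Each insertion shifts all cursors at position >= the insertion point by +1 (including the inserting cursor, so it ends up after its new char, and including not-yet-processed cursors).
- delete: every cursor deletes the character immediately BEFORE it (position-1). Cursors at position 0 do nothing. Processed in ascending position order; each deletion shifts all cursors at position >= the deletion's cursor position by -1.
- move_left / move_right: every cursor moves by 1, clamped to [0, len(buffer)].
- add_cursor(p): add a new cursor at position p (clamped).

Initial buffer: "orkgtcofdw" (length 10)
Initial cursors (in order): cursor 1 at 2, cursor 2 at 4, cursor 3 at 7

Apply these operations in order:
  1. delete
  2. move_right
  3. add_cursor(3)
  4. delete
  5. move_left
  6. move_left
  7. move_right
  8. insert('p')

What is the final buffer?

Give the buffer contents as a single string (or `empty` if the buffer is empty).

After op 1 (delete): buffer="oktcfdw" (len 7), cursors c1@1 c2@2 c3@4, authorship .......
After op 2 (move_right): buffer="oktcfdw" (len 7), cursors c1@2 c2@3 c3@5, authorship .......
After op 3 (add_cursor(3)): buffer="oktcfdw" (len 7), cursors c1@2 c2@3 c4@3 c3@5, authorship .......
After op 4 (delete): buffer="cdw" (len 3), cursors c1@0 c2@0 c4@0 c3@1, authorship ...
After op 5 (move_left): buffer="cdw" (len 3), cursors c1@0 c2@0 c3@0 c4@0, authorship ...
After op 6 (move_left): buffer="cdw" (len 3), cursors c1@0 c2@0 c3@0 c4@0, authorship ...
After op 7 (move_right): buffer="cdw" (len 3), cursors c1@1 c2@1 c3@1 c4@1, authorship ...
After op 8 (insert('p')): buffer="cppppdw" (len 7), cursors c1@5 c2@5 c3@5 c4@5, authorship .1234..

Answer: cppppdw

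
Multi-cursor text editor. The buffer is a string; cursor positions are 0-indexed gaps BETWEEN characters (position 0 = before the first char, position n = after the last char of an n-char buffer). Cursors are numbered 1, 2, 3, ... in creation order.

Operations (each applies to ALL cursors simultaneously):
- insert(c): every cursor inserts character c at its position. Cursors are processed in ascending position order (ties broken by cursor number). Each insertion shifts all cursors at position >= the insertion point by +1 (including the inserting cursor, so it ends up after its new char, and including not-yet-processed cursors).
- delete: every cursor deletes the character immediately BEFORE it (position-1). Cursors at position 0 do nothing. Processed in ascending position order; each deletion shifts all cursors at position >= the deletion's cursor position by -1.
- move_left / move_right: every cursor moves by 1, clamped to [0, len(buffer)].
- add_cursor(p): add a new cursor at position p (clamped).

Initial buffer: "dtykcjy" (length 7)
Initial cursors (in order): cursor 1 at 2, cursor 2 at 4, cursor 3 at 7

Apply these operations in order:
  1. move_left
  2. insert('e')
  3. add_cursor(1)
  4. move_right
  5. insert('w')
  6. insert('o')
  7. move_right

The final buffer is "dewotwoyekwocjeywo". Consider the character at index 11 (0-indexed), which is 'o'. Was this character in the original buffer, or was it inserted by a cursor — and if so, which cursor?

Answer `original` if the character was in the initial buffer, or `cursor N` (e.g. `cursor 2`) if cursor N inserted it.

After op 1 (move_left): buffer="dtykcjy" (len 7), cursors c1@1 c2@3 c3@6, authorship .......
After op 2 (insert('e')): buffer="detyekcjey" (len 10), cursors c1@2 c2@5 c3@9, authorship .1..2...3.
After op 3 (add_cursor(1)): buffer="detyekcjey" (len 10), cursors c4@1 c1@2 c2@5 c3@9, authorship .1..2...3.
After op 4 (move_right): buffer="detyekcjey" (len 10), cursors c4@2 c1@3 c2@6 c3@10, authorship .1..2...3.
After op 5 (insert('w')): buffer="dewtwyekwcjeyw" (len 14), cursors c4@3 c1@5 c2@9 c3@14, authorship .14.1.2.2..3.3
After op 6 (insert('o')): buffer="dewotwoyekwocjeywo" (len 18), cursors c4@4 c1@7 c2@12 c3@18, authorship .144.11.2.22..3.33
After op 7 (move_right): buffer="dewotwoyekwocjeywo" (len 18), cursors c4@5 c1@8 c2@13 c3@18, authorship .144.11.2.22..3.33
Authorship (.=original, N=cursor N): . 1 4 4 . 1 1 . 2 . 2 2 . . 3 . 3 3
Index 11: author = 2

Answer: cursor 2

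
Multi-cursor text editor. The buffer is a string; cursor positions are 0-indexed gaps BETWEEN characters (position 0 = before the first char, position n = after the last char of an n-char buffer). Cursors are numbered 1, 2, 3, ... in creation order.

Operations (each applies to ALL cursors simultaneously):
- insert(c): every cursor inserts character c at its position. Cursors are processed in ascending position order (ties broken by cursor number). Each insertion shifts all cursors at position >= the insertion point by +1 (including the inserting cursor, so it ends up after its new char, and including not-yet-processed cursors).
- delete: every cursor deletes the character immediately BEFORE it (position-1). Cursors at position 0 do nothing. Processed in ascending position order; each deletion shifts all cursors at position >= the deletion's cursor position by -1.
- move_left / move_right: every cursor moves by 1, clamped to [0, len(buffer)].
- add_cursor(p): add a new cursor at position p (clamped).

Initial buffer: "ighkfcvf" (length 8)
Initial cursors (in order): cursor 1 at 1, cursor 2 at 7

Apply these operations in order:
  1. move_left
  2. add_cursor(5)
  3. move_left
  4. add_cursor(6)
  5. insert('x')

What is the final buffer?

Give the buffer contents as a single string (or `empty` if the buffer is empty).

Answer: xighkxfxcxvf

Derivation:
After op 1 (move_left): buffer="ighkfcvf" (len 8), cursors c1@0 c2@6, authorship ........
After op 2 (add_cursor(5)): buffer="ighkfcvf" (len 8), cursors c1@0 c3@5 c2@6, authorship ........
After op 3 (move_left): buffer="ighkfcvf" (len 8), cursors c1@0 c3@4 c2@5, authorship ........
After op 4 (add_cursor(6)): buffer="ighkfcvf" (len 8), cursors c1@0 c3@4 c2@5 c4@6, authorship ........
After op 5 (insert('x')): buffer="xighkxfxcxvf" (len 12), cursors c1@1 c3@6 c2@8 c4@10, authorship 1....3.2.4..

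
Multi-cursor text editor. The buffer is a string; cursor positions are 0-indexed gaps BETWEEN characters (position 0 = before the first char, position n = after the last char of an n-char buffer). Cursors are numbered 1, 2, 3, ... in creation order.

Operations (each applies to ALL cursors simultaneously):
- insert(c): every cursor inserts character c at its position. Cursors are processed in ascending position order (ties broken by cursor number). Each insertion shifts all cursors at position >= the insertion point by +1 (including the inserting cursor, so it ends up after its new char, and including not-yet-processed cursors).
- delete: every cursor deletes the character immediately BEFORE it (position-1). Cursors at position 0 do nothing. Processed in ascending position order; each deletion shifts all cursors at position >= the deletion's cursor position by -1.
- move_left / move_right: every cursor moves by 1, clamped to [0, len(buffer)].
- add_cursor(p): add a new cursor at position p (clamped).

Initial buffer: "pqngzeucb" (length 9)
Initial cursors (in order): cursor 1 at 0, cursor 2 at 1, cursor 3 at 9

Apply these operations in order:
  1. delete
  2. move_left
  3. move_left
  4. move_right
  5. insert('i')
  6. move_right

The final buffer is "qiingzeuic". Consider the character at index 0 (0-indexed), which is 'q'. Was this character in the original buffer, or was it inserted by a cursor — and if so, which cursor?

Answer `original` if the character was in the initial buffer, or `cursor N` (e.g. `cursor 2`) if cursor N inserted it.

Answer: original

Derivation:
After op 1 (delete): buffer="qngzeuc" (len 7), cursors c1@0 c2@0 c3@7, authorship .......
After op 2 (move_left): buffer="qngzeuc" (len 7), cursors c1@0 c2@0 c3@6, authorship .......
After op 3 (move_left): buffer="qngzeuc" (len 7), cursors c1@0 c2@0 c3@5, authorship .......
After op 4 (move_right): buffer="qngzeuc" (len 7), cursors c1@1 c2@1 c3@6, authorship .......
After op 5 (insert('i')): buffer="qiingzeuic" (len 10), cursors c1@3 c2@3 c3@9, authorship .12.....3.
After op 6 (move_right): buffer="qiingzeuic" (len 10), cursors c1@4 c2@4 c3@10, authorship .12.....3.
Authorship (.=original, N=cursor N): . 1 2 . . . . . 3 .
Index 0: author = original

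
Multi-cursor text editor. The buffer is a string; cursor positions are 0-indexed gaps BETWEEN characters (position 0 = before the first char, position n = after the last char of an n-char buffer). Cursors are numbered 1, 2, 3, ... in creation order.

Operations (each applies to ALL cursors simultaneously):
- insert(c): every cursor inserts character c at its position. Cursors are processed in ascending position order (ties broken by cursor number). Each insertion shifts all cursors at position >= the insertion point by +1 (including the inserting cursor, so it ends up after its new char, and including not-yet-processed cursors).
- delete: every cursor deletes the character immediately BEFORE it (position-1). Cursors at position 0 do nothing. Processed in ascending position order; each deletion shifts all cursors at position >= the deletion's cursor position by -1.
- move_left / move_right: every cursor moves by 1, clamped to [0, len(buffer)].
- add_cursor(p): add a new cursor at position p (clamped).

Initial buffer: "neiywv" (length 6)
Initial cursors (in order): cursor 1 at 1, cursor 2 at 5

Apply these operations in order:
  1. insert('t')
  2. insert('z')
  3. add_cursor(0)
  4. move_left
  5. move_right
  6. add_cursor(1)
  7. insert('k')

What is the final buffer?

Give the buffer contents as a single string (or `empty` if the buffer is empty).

After op 1 (insert('t')): buffer="nteiywtv" (len 8), cursors c1@2 c2@7, authorship .1....2.
After op 2 (insert('z')): buffer="ntzeiywtzv" (len 10), cursors c1@3 c2@9, authorship .11....22.
After op 3 (add_cursor(0)): buffer="ntzeiywtzv" (len 10), cursors c3@0 c1@3 c2@9, authorship .11....22.
After op 4 (move_left): buffer="ntzeiywtzv" (len 10), cursors c3@0 c1@2 c2@8, authorship .11....22.
After op 5 (move_right): buffer="ntzeiywtzv" (len 10), cursors c3@1 c1@3 c2@9, authorship .11....22.
After op 6 (add_cursor(1)): buffer="ntzeiywtzv" (len 10), cursors c3@1 c4@1 c1@3 c2@9, authorship .11....22.
After op 7 (insert('k')): buffer="nkktzkeiywtzkv" (len 14), cursors c3@3 c4@3 c1@6 c2@13, authorship .34111....222.

Answer: nkktzkeiywtzkv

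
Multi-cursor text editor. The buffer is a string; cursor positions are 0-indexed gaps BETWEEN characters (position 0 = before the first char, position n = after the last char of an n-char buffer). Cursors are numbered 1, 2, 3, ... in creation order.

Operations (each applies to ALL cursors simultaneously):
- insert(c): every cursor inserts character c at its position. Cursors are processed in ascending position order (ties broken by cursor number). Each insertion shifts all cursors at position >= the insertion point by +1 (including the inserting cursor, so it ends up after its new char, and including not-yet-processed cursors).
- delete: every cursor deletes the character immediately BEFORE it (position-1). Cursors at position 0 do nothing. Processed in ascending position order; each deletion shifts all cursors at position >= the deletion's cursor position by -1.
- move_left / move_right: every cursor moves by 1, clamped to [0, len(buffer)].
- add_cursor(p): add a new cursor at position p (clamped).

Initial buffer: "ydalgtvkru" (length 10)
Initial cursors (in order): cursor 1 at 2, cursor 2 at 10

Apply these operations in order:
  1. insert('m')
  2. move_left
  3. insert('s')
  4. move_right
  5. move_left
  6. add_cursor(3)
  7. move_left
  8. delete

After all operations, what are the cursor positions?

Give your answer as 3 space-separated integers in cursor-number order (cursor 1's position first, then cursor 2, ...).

After op 1 (insert('m')): buffer="ydmalgtvkrum" (len 12), cursors c1@3 c2@12, authorship ..1........2
After op 2 (move_left): buffer="ydmalgtvkrum" (len 12), cursors c1@2 c2@11, authorship ..1........2
After op 3 (insert('s')): buffer="ydsmalgtvkrusm" (len 14), cursors c1@3 c2@13, authorship ..11........22
After op 4 (move_right): buffer="ydsmalgtvkrusm" (len 14), cursors c1@4 c2@14, authorship ..11........22
After op 5 (move_left): buffer="ydsmalgtvkrusm" (len 14), cursors c1@3 c2@13, authorship ..11........22
After op 6 (add_cursor(3)): buffer="ydsmalgtvkrusm" (len 14), cursors c1@3 c3@3 c2@13, authorship ..11........22
After op 7 (move_left): buffer="ydsmalgtvkrusm" (len 14), cursors c1@2 c3@2 c2@12, authorship ..11........22
After op 8 (delete): buffer="smalgtvkrsm" (len 11), cursors c1@0 c3@0 c2@9, authorship 11.......22

Answer: 0 9 0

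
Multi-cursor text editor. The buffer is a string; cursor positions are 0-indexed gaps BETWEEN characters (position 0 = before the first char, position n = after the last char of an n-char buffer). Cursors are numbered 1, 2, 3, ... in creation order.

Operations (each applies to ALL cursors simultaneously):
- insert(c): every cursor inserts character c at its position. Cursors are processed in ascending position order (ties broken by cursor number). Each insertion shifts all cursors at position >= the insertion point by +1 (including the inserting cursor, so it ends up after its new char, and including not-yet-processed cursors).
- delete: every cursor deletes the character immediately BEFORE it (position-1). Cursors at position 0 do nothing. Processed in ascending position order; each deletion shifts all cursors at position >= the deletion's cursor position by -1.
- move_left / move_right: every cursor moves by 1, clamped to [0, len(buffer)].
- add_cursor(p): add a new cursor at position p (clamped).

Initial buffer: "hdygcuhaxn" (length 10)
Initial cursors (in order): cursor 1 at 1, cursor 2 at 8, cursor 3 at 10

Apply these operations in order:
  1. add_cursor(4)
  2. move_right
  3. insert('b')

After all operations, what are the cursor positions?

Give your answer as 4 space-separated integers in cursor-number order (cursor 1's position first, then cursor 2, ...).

Answer: 3 12 14 7

Derivation:
After op 1 (add_cursor(4)): buffer="hdygcuhaxn" (len 10), cursors c1@1 c4@4 c2@8 c3@10, authorship ..........
After op 2 (move_right): buffer="hdygcuhaxn" (len 10), cursors c1@2 c4@5 c2@9 c3@10, authorship ..........
After op 3 (insert('b')): buffer="hdbygcbuhaxbnb" (len 14), cursors c1@3 c4@7 c2@12 c3@14, authorship ..1...4....2.3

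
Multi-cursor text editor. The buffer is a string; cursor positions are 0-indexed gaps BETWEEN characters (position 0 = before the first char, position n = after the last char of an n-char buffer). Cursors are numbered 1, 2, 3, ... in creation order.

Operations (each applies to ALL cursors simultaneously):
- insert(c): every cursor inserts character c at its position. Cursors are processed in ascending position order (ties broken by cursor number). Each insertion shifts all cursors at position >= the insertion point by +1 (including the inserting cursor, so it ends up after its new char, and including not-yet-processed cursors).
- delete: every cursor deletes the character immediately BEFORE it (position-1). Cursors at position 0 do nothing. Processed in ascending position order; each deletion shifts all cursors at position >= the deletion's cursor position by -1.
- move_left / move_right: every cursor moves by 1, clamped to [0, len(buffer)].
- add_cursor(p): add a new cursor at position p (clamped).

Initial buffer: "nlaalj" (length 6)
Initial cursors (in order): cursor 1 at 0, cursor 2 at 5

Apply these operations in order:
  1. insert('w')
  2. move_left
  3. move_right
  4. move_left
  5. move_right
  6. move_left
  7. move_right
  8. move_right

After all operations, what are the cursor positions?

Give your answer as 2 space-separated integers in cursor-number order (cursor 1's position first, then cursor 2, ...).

After op 1 (insert('w')): buffer="wnlaalwj" (len 8), cursors c1@1 c2@7, authorship 1.....2.
After op 2 (move_left): buffer="wnlaalwj" (len 8), cursors c1@0 c2@6, authorship 1.....2.
After op 3 (move_right): buffer="wnlaalwj" (len 8), cursors c1@1 c2@7, authorship 1.....2.
After op 4 (move_left): buffer="wnlaalwj" (len 8), cursors c1@0 c2@6, authorship 1.....2.
After op 5 (move_right): buffer="wnlaalwj" (len 8), cursors c1@1 c2@7, authorship 1.....2.
After op 6 (move_left): buffer="wnlaalwj" (len 8), cursors c1@0 c2@6, authorship 1.....2.
After op 7 (move_right): buffer="wnlaalwj" (len 8), cursors c1@1 c2@7, authorship 1.....2.
After op 8 (move_right): buffer="wnlaalwj" (len 8), cursors c1@2 c2@8, authorship 1.....2.

Answer: 2 8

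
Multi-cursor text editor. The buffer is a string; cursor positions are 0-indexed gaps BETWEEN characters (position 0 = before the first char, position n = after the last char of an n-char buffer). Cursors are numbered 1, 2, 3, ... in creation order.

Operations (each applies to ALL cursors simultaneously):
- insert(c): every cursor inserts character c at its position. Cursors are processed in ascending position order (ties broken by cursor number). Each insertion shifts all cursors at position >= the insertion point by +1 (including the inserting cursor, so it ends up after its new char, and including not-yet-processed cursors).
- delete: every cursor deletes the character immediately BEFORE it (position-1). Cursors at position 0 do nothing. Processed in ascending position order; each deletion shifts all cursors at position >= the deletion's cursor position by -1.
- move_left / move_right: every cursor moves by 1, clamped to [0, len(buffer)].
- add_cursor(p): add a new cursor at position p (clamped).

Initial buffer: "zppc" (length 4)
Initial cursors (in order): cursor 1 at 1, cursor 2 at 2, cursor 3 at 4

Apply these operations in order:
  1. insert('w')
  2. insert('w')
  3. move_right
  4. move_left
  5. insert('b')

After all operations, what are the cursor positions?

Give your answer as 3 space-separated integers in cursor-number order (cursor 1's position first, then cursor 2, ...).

After op 1 (insert('w')): buffer="zwpwpcw" (len 7), cursors c1@2 c2@4 c3@7, authorship .1.2..3
After op 2 (insert('w')): buffer="zwwpwwpcww" (len 10), cursors c1@3 c2@6 c3@10, authorship .11.22..33
After op 3 (move_right): buffer="zwwpwwpcww" (len 10), cursors c1@4 c2@7 c3@10, authorship .11.22..33
After op 4 (move_left): buffer="zwwpwwpcww" (len 10), cursors c1@3 c2@6 c3@9, authorship .11.22..33
After op 5 (insert('b')): buffer="zwwbpwwbpcwbw" (len 13), cursors c1@4 c2@8 c3@12, authorship .111.222..333

Answer: 4 8 12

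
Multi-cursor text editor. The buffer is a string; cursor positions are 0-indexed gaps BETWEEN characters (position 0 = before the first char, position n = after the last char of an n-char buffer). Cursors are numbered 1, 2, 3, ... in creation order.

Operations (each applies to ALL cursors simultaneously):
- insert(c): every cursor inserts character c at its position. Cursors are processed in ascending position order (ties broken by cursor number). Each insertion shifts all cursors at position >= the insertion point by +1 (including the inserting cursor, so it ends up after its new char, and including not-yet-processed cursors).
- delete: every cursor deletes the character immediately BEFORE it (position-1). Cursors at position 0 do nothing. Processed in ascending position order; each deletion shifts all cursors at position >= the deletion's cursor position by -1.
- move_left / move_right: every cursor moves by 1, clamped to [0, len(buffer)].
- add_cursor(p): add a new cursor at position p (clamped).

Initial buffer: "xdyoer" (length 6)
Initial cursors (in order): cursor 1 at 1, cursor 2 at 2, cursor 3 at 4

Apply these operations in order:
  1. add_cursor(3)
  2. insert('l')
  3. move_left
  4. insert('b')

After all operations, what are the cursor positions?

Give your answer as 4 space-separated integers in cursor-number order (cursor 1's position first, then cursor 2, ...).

Answer: 2 5 11 8

Derivation:
After op 1 (add_cursor(3)): buffer="xdyoer" (len 6), cursors c1@1 c2@2 c4@3 c3@4, authorship ......
After op 2 (insert('l')): buffer="xldlyloler" (len 10), cursors c1@2 c2@4 c4@6 c3@8, authorship .1.2.4.3..
After op 3 (move_left): buffer="xldlyloler" (len 10), cursors c1@1 c2@3 c4@5 c3@7, authorship .1.2.4.3..
After op 4 (insert('b')): buffer="xbldblyblobler" (len 14), cursors c1@2 c2@5 c4@8 c3@11, authorship .11.22.44.33..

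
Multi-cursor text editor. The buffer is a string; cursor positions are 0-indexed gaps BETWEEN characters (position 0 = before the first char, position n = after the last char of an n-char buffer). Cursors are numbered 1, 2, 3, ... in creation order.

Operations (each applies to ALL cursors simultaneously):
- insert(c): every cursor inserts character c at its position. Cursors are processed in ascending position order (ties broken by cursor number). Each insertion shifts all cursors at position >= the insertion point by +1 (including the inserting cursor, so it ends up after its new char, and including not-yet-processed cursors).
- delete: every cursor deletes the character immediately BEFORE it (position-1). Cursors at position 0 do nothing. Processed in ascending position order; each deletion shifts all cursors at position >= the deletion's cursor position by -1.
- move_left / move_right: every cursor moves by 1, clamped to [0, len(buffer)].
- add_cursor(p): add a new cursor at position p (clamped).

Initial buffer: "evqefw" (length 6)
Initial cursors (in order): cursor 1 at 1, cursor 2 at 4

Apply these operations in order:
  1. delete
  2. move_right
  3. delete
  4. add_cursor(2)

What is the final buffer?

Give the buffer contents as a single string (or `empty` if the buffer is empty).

After op 1 (delete): buffer="vqfw" (len 4), cursors c1@0 c2@2, authorship ....
After op 2 (move_right): buffer="vqfw" (len 4), cursors c1@1 c2@3, authorship ....
After op 3 (delete): buffer="qw" (len 2), cursors c1@0 c2@1, authorship ..
After op 4 (add_cursor(2)): buffer="qw" (len 2), cursors c1@0 c2@1 c3@2, authorship ..

Answer: qw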